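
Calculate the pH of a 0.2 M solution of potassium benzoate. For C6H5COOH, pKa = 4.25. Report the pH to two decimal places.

C6H5COO- is the conjugate base of the weak acid C6H5COOH.
Ka = 10^(−4.25) = 5.62 × 10^-5
Kb = Kw/Ka = 1.0×10^-14 / 5.62 × 10^-5 = 1.78 × 10^-10
Let x = [OH-] at equilibrium. Kb = x²/(0.2 − x).
Assume x ≪ 0.2: x ≈ √(1.78 × 10^-10 × 0.2) = 5.97 × 10^-6 M
pOH = −log(5.97 × 10^-6) = 5.22; pH = 14.00 − 5.22 = 8.78

pH = 8.78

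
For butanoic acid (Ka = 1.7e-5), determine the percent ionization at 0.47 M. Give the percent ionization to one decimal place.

0.6%

CH3(CH2)2COOH ⇌ CH3(CH2)2COO- + H+; let x = [H+] at equilibrium.
x ≈ √(Ka·C₀) = √(1.7 × 10^-5 × 0.47) = 2.83 × 10^-3 M
% ionization = x/C₀ × 100% = 2.83 × 10^-3/0.47 × 100% = 0.6%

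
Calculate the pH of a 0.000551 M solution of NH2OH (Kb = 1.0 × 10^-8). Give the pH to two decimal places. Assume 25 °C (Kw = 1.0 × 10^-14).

NH2OH + H2O ⇌ NH3OH+ + OH-
From the ICE table, Kb = x²/(0.000551 − x) = 1.0 × 10^-8.
Since Kb ≪ C₀, x ≈ √(Kb·C₀) = 2.35 × 10^-6 M.
(x/C₀ = 0.43% < 5%, so the approximation holds.)
pOH = −log(2.35 × 10^-6) = 5.63; pH = 14.00 − 5.63 = 8.37

pH = 8.37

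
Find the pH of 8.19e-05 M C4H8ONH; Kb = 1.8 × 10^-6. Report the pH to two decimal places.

pH = 9.05

C4H8ONH + H2O ⇌ C4H8ONH2+ + OH-
Kb = [OH-]²/(8.19e-05 − [OH-]) = 1.8 × 10^-6
[OH-] is not negligible relative to C₀; solve [OH-]² + 1.8e-06·[OH-] − 1.47e-10 = 0.
[OH-] = [−1.8e-06 + √(1.8e-06² + 5.9e-10)]/2 = 1.13 × 10^-5 M
pOH = −log(1.13 × 10^-5) = 4.95; pH = 14.00 − 4.95 = 9.05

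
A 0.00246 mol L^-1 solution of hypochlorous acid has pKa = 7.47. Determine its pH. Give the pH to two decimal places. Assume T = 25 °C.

HOCl ⇌ OCl- + H+
Ka = 10^(−7.47) = 3.39 × 10^-8
Let x = [H+] at equilibrium. Ka = x²/(0.00246 − x).
Since Ka ≪ C₀, x ≈ √(Ka·C₀) = 9.13 × 10^-6 M.
pH = −log[H+] = −log(9.13 × 10^-6) = 5.04

pH = 5.04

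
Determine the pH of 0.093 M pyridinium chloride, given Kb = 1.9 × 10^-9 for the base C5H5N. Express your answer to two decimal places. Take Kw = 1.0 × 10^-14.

C5H5NH+ is the conjugate acid of the weak base C5H5N.
Ka = Kw/Kb = 1.0×10^-14 / 1.9 × 10^-9 = 5.26 × 10^-6
Let x = [H+] at equilibrium. Ka = x²/(0.093 − x).
Assume x ≪ 0.093: x ≈ √(5.26 × 10^-6 × 0.093) = 6.99 × 10^-4 M
pH = −log(6.99 × 10^-4) = 3.16

pH = 3.16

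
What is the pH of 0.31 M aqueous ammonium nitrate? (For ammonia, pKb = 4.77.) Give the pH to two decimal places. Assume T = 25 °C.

pH = 4.87

NH4+ is the conjugate acid of the weak base NH3.
Kb = 10^(−4.77) = 1.70 × 10^-5
Ka = Kw/Kb = 1.0×10^-14 / 1.70 × 10^-5 = 5.88 × 10^-10
From the ICE table, Ka = [H+]²/(0.31 − [H+]) = 5.88 × 10^-10.
Assume [H+] ≪ 0.31: [H+] ≈ √(5.88 × 10^-10 × 0.31) = 1.35 × 10^-5 M
pH = −log[H+] = −log(1.35 × 10^-5) = 4.87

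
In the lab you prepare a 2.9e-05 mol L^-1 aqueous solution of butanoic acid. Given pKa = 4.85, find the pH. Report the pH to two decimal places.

CH3(CH2)2COOH ⇌ CH3(CH2)2COO- + H+
Ka = 10^(−4.85) = 1.41 × 10^-5
Ka = [H+]²/(2.9e-05 − [H+]) = 1.41 × 10^-5
The 5% rule fails; solving [H+]² + Ka·[H+] − Ka·C₀ = 0 exactly:
[H+] = [−1.41e-05 + √(1.41e-05² + 1.64e-09)]/2 = 1.44 × 10^-5 M
pH = −log(1.44 × 10^-5) = 4.84

pH = 4.84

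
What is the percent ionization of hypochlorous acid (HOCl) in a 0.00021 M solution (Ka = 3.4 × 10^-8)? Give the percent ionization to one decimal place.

1.3%

HOCl ⇌ OCl- + H+; let x = [H+] at equilibrium.
x ≈ √(Ka·C₀) = √(3.4 × 10^-8 × 0.00021) = 2.67 × 10^-6 M
Fraction ionized = 2.67 × 10^-6 / 0.00021 = 0.0127 → 1.3%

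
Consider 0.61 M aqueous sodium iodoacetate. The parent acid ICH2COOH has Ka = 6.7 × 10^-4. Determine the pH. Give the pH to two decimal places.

pH = 8.48

ICH2COO- is the conjugate base of the weak acid ICH2COOH.
Kb = Kw/Ka = 1.0×10^-14 / 6.7 × 10^-4 = 1.49 × 10^-11
Kb = x²/(0.61 − x) = 1.49 × 10^-11
Neglecting x in the denominator: x = √(1.49 × 10^-11 × 0.61) = 3.01 × 10^-6 M
pOH = −log(3.01 × 10^-6) = 5.52; pH = 14.00 − 5.52 = 8.48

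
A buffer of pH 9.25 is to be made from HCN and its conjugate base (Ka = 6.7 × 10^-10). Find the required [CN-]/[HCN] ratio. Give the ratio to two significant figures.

ratio = 1.2

pKa = -log(6.7 × 10^-10) = 9.174
pH = pKa + log(r) ⇒ log(r) = 9.25 − 9.174 = +0.076
r = [CN-]/[HCN] = 10^(+0.076) = 1.19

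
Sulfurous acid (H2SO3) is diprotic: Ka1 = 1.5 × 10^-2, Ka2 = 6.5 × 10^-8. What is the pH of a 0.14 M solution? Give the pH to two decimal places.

Ka1 ≫ Ka2, so treat the first dissociation as the only significant source of H+.
Ka1 = x²/(0.14 − x) = 1.5 × 10^-2
Solving the quadratic: x = (−Ka1 + √(Ka1² + 4·Ka1·C₀))/2 = 3.89 × 10^-2 M
pH = −log(3.89 × 10^-2) = 1.41

pH = 1.41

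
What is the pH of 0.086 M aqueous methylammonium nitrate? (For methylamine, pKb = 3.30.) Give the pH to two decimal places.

pH = 5.88

CH3NH3+ is the conjugate acid of the weak base CH3NH2.
Kb = 10^(−3.30) = 5.01 × 10^-4
Ka = Kw/Kb = 1.0×10^-14 / 5.01 × 10^-4 = 2.00 × 10^-11
Ka = x²/(0.086 − x) = 2.00 × 10^-11
Since Ka ≪ C₀, x ≈ √(Ka·C₀) = 1.31 × 10^-6 M.
(x/C₀ = 0.0015% < 5%, so the approximation holds.)
pH = −log[H+] = −log(1.31 × 10^-6) = 5.88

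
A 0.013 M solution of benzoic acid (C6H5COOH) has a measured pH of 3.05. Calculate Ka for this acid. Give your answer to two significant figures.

Ka = 6.6 × 10^-5

[H+] = 10^(-3.05) = 8.91 × 10^-4 M
At equilibrium [HA] = 0.013 − 8.91 × 10^-4 = 1.21 × 10^-2 M
Ka = [H+][A-]/[HA] = (8.91 × 10^-4)² / 1.21 × 10^-2 = 6.6 × 10^-5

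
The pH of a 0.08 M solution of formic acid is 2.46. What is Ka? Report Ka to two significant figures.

[H+] = 10^(-2.46) = 3.47 × 10^-3 M
At equilibrium [HA] = 0.08 − 3.47 × 10^-3 = 7.65 × 10^-2 M
Ka = [H+][A-]/[HA] = (3.47 × 10^-3)² / 7.65 × 10^-2 = 1.6 × 10^-4

Ka = 1.6 × 10^-4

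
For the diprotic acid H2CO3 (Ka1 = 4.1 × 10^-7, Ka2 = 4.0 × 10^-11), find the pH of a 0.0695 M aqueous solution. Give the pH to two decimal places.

Since Ka1 ≫ Ka2, the first ionization dominates [H+].
Ka1 = x²/(0.0695 − x) = 4.1 × 10^-7
x ≈ √(4.1 × 10^-7 × 0.0695) = 1.69 × 10^-4 M
pH = −log(1.69 × 10^-4) = 3.77

pH = 3.77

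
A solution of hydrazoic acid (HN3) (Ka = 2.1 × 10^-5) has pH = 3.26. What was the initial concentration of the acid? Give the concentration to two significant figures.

C₀ = 1.5 × 10^-2 M

[H+] = 10^(-3.26) = 5.50 × 10^-4 M = x
Ka = x²/(C₀ − x) ⇒ C₀ = x + x²/Ka
C₀ = 5.50 × 10^-4 + (5.50 × 10^-4)²/(2.1 × 10^-5) = 1.50 × 10^-2 M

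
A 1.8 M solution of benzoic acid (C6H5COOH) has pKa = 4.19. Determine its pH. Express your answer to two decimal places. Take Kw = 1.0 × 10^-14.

pH = 1.97

C6H5COOH ⇌ C6H5COO- + H+
Ka = 10^(−4.19) = 6.46 × 10^-5
Ka = x²/(1.8 − x) = 6.46 × 10^-5
Assume x ≪ 1.8: x ≈ √(6.46 × 10^-5 × 1.8) = 1.08 × 10^-2 M
pH = −log(1.08 × 10^-2) = 1.97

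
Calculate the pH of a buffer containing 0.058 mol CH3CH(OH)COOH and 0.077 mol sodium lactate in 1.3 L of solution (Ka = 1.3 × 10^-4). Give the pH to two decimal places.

pKa = −log(1.3 × 10^-4) = 3.886
Using pH = pKa + log([base]/[acid]) with [base]/[acid] = 0.077/0.058:
pH = 3.886 + (+0.123) = 4.01

pH = 4.01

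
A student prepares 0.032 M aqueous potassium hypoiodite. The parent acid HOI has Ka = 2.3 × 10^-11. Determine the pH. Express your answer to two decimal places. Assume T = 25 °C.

pH = 11.55

OI- is the conjugate base of the weak acid HOI.
Kb = Kw/Ka = 1.0×10^-14 / 2.3 × 10^-11 = 4.35 × 10^-4
From the ICE table, Kb = [OH-]²/(0.032 − [OH-]) = 4.35 × 10^-4.
The 5% rule fails; solving [OH-]² + Kb·[OH-] − Kb·C₀ = 0 exactly:
[OH-] = [−0.000435 + √(0.000435² + 5.57e-05)]/2 = 3.52 × 10^-3 M
pOH = 2.45, so pH = 14.00 − pOH = 11.55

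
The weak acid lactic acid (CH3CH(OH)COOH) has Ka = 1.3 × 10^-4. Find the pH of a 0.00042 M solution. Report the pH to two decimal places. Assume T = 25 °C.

CH3CH(OH)COOH ⇌ CH3CH(OH)COO- + H+
Ka = x²/(0.00042 − x) = 1.3 × 10^-4
x is not negligible relative to C₀; solve x² + 0.00013·x − 5.46e-08 = 0.
x = (−Ka + √(Ka² + 4·Ka·C₀))/2 = 1.78 × 10^-4 M
pH = −log(1.78 × 10^-4) = 3.75

pH = 3.75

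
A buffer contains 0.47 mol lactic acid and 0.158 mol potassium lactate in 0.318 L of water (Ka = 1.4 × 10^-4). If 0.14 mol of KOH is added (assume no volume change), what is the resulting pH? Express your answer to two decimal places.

pH = 3.81

After neutralization: n(CH3CH(OH)COOH) = 0.33 mol, n(CH3CH(OH)COO-) = 0.298 mol.
pKa = −log(1.4 × 10^-4) = 3.854
pH = pKa + log([A⁻]/[HA]) = 3.854 + log(0.298/0.33) = 3.854 -0.044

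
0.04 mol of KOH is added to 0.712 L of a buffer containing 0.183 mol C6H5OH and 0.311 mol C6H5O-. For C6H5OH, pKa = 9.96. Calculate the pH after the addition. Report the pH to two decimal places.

pH = 10.35

After neutralization: n(C6H5OH) = 0.143 mol, n(C6H5O-) = 0.351 mol.
pH = pKa + log(n_C6H5O-/n_C6H5OH) = 9.96 + log(0.351/0.143) = 9.96 + (+0.390)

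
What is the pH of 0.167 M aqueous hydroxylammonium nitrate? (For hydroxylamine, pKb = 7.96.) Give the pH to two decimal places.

NH3OH+ is the conjugate acid of the weak base NH2OH.
Kb = 10^(−7.96) = 1.10 × 10^-8
Ka = Kw/Kb = 1.0×10^-14 / 1.10 × 10^-8 = 9.09 × 10^-7
Ka = x²/(0.167 − x) = 9.09 × 10^-7
Assume x ≪ 0.167: x ≈ √(9.09 × 10^-7 × 0.167) = 3.90 × 10^-4 M
(x/C₀ = 0.23% < 5%, so the approximation holds.)
pH = −log(3.90 × 10^-4) = 3.41

pH = 3.41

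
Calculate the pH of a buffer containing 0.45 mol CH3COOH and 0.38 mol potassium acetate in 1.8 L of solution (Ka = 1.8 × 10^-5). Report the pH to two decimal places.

pH = 4.67

pKa = −log(1.8 × 10^-5) = 4.745
Using pH = pKa + log([base]/[acid]) with [base]/[acid] = 0.38/0.45:
pH = 4.745 + (-0.073) = 4.67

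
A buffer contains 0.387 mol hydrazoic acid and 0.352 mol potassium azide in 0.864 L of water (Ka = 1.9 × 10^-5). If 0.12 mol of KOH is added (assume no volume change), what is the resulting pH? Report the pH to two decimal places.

pH = 4.97

OH- converts HN3 to N3-: HN3 → 0.267 mol, N3- → 0.472 mol.
pKa = −log(1.9 × 10^-5) = 4.721
Henderson–Hasselbalch with mole ratio 0.472/0.267: pH = 4.721 + (+0.247)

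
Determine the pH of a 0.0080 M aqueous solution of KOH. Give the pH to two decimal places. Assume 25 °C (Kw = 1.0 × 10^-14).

pH = 11.90

KOH is a strong base; [OH-] = 0.008 M.
pOH = -log(0.008) = 2.10
pH = 14.00 - 2.10 = 11.90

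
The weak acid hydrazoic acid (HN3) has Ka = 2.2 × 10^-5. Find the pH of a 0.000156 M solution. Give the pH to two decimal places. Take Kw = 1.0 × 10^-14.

HN3 ⇌ N3- + H+
Ka = [H+]²/(0.000156 − [H+]) = 2.2 × 10^-5
Here C₀/Ka ≈ 7.09, so the small-[H+] approximation fails. Use the quadratic:
[H+] = (−Ka + √(Ka² + 4·Ka·C₀))/2 = 4.86 × 10^-5 M
pH = −log[H+] = −log(4.86 × 10^-5) = 4.31

pH = 4.31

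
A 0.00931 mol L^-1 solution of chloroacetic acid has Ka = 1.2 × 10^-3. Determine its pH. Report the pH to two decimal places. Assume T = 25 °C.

pH = 2.55

ClCH2COOH ⇌ ClCH2COO- + H+
Ka = [H+]²/(0.00931 − [H+]) = 1.2 × 10^-3
The 5% rule fails; solving [H+]² + Ka·[H+] − Ka·C₀ = 0 exactly:
[H+] = [−0.0012 + √(0.0012² + 4.47e-05)]/2 = 2.80 × 10^-3 M
pH = −log[H+] = −log(2.80 × 10^-3) = 2.55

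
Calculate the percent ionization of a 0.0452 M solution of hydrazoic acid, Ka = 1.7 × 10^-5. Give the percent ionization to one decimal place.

HN3 ⇌ N3- + H+; let x = [H+] at equilibrium.
x ≈ √(Ka·C₀) = √(1.7 × 10^-5 × 0.0452) = 8.77 × 10^-4 M
% ionization = x/C₀ × 100% = 8.77 × 10^-4/0.0452 × 100% = 1.9%

1.9%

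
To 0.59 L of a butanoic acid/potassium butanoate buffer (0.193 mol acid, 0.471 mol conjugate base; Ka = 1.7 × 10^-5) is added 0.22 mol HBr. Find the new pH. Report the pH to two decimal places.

pH = 4.55

After neutralization: n(CH3(CH2)2COOH) = 0.413 mol, n(CH3(CH2)2COO-) = 0.251 mol.
pKa = −log(1.7 × 10^-5) = 4.770
pH = pKa + log([A⁻]/[HA]) = 4.770 + log(0.251/0.413) = 4.770 -0.216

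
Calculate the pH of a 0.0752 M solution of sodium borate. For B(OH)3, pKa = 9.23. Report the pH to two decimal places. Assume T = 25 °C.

pH = 11.05

B(OH)4- is the conjugate base of the weak acid B(OH)3.
Ka = 10^(−9.23) = 5.89 × 10^-10
Kb = Kw/Ka = 1.0×10^-14 / 5.89 × 10^-10 = 1.70 × 10^-5
From the ICE table, Kb = [OH-]²/(0.0752 − [OH-]) = 1.70 × 10^-5.
Since Kb ≪ C₀, [OH-] ≈ √(Kb·C₀) = 1.13 × 10^-3 M.
Check: 1.5% ionized — well under 5%, approximation valid.
pOH = 2.95, so pH = 14.00 − pOH = 11.05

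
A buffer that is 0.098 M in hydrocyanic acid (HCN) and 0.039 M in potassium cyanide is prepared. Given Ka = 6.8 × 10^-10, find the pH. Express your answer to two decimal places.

pH = 8.77

pKa = −log(6.8 × 10^-10) = 9.167
Using pH = pKa + log([base]/[acid]) with [base]/[acid] = 0.039/0.098:
pH = 9.167 + (-0.400) = 8.77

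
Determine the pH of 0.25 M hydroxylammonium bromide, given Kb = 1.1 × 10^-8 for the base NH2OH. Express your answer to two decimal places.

pH = 3.32

NH3OH+ is the conjugate acid of the weak base NH2OH.
Ka = Kw/Kb = 1.0×10^-14 / 1.1 × 10^-8 = 9.09 × 10^-7
Ka = x²/(0.25 − x) = 9.09 × 10^-7
Assume x ≪ 0.25: x ≈ √(9.09 × 10^-7 × 0.25) = 4.77 × 10^-4 M
Check: 0.19% ionized — well under 5%, approximation valid.
pH = −log(4.77 × 10^-4) = 3.32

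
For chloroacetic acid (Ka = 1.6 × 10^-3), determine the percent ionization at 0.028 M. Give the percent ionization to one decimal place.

ClCH2COOH ⇌ ClCH2COO- + H+; let x = [H+] at equilibrium.
Ka = x²/(C₀ − x); solving the quadratic gives x = 5.94 × 10^-3 M.
% ionization = x/C₀ × 100% = 5.94 × 10^-3/0.028 × 100% = 21.2%

21.2%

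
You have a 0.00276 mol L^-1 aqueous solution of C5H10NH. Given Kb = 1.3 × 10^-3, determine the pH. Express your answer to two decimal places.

C5H10NH + H2O ⇌ C5H10NH2+ + OH-
From the ICE table, Kb = [OH-]²/(0.00276 − [OH-]) = 1.3 × 10^-3.
Here C₀/Kb ≈ 2.12, so the small-[OH-] approximation fails. Use the quadratic:
[OH-] = (−Kb + √(Kb² + 4·Kb·C₀))/2 = 1.35 × 10^-3 M
pOH = −log(1.35 × 10^-3) = 2.87; pH = 14.00 − 2.87 = 11.13

pH = 11.13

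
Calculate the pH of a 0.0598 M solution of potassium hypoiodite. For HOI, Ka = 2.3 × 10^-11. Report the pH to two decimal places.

pH = 11.69

OI- is the conjugate base of the weak acid HOI.
Kb = Kw/Ka = 1.0×10^-14 / 2.3 × 10^-11 = 4.35 × 10^-4
Kb = [OH-]²/(0.0598 − [OH-]) = 4.35 × 10^-4
The 5% rule fails; solving [OH-]² + Kb·[OH-] − Kb·C₀ = 0 exactly:
[OH-] = [−0.000435 + √(0.000435² + 0.000104)]/2 = 4.89 × 10^-3 M
pOH = −log(4.89 × 10^-3) = 2.31; pH = 14.00 − 2.31 = 11.69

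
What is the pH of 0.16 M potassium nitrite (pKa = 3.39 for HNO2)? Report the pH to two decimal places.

pH = 8.30

NO2- is the conjugate base of the weak acid HNO2.
Ka = 10^(−3.39) = 4.07 × 10^-4
Kb = Kw/Ka = 1.0×10^-14 / 4.07 × 10^-4 = 2.46 × 10^-11
From the ICE table, Kb = [OH-]²/(0.16 − [OH-]) = 2.46 × 10^-11.
Neglecting [OH-] in the denominator: [OH-] = √(2.46 × 10^-11 × 0.16) = 1.98 × 10^-6 M
pOH = −log(1.98 × 10^-6) = 5.70; pH = 14.00 − 5.70 = 8.30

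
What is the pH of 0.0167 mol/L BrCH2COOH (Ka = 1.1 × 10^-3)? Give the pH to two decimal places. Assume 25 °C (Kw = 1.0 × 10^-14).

pH = 2.42

BrCH2COOH ⇌ BrCH2COO- + H+
From the ICE table, Ka = x²/(0.0167 − x) = 1.1 × 10^-3.
Here C₀/Ka ≈ 15.2, so the small-x approximation fails. Use the quadratic:
x = (−Ka + √(Ka² + 4·Ka·C₀))/2 = 3.77 × 10^-3 M
pH = −log[H+] = −log(3.77 × 10^-3) = 2.42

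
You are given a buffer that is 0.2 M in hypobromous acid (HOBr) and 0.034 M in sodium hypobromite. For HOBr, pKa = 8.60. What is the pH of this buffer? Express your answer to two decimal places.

Using pH = pKa + log([base]/[acid]) with [base]/[acid] = 0.034/0.2:
pH = 8.60 + (-0.770) = 7.83

pH = 7.83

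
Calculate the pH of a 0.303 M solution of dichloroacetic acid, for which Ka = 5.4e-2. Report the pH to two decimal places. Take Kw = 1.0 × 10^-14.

pH = 0.98

Cl2CHCOOH ⇌ Cl2CHCOO- + H+
From the ICE table, Ka = x²/(0.303 − x) = 5.4 × 10^-2.
The 5% rule fails; solving x² + Ka·x − Ka·C₀ = 0 exactly:
x = [−0.054 + √(0.054² + 0.0654)]/2 = 1.04 × 10^-1 M
pH = −log(1.04 × 10^-1) = 0.98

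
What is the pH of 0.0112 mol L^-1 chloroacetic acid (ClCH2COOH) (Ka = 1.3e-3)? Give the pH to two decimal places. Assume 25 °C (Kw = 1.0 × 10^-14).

pH = 2.49

ClCH2COOH ⇌ ClCH2COO- + H+
From the ICE table, Ka = [H+]²/(0.0112 − [H+]) = 1.3 × 10^-3.
[H+] is not negligible relative to C₀; solve [H+]² + 0.0013·[H+] − 1.46e-05 = 0.
[H+] = [−0.0013 + √(0.0013² + 5.82e-05)]/2 = 3.22 × 10^-3 M
pH = −log[H+] = −log(3.22 × 10^-3) = 2.49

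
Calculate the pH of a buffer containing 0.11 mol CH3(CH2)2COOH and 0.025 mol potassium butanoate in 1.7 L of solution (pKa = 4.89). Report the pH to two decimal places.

pH = pKa + log([A⁻]/[HA]) = 4.89 + log(0.025/0.11)
pH = 4.89 + (-0.643) = 4.25

pH = 4.25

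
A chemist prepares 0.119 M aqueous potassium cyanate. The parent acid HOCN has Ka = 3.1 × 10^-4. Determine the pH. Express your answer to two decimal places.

OCN- is the conjugate base of the weak acid HOCN.
Kb = Kw/Ka = 1.0×10^-14 / 3.1 × 10^-4 = 3.23 × 10^-11
Kb = x²/(0.119 − x) = 3.23 × 10^-11
Neglecting x in the denominator: x = √(3.23 × 10^-11 × 0.119) = 1.96 × 10^-6 M
(x/C₀ = 0.0016% < 5%, so the approximation holds.)
pOH = 5.71, so pH = 14.00 − pOH = 8.29

pH = 8.29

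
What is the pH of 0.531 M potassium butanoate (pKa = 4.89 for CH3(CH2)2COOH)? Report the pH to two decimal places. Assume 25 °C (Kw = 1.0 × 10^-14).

CH3(CH2)2COO- is the conjugate base of the weak acid CH3(CH2)2COOH.
Ka = 10^(−4.89) = 1.29 × 10^-5
Kb = Kw/Ka = 1.0×10^-14 / 1.29 × 10^-5 = 7.75 × 10^-10
From the ICE table, Kb = x²/(0.531 − x) = 7.75 × 10^-10.
Assume x ≪ 0.531: x ≈ √(7.75 × 10^-10 × 0.531) = 2.03 × 10^-5 M
Check: 0.0038% ionized — well under 5%, approximation valid.
pOH = −log(2.03 × 10^-5) = 4.69; pH = 14.00 − 4.69 = 9.31

pH = 9.31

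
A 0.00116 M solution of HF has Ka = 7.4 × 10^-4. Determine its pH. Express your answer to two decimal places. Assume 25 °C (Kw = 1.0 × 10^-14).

HF ⇌ F- + H+
From the ICE table, Ka = x²/(0.00116 − x) = 7.4 × 10^-4.
Here C₀/Ka ≈ 1.57, so the small-x approximation fails. Use the quadratic:
x = (−Ka + √(Ka² + 4·Ka·C₀))/2 = 6.28 × 10^-4 M
pH = −log(6.28 × 10^-4) = 3.20

pH = 3.20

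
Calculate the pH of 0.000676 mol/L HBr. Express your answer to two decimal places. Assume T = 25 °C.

pH = 3.17

HBr is a strong acid and dissociates completely, so [H+] = 0.000676 M.
pH = -log(0.000676) = 3.17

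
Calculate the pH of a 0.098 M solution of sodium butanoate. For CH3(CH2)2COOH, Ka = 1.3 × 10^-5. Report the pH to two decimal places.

CH3(CH2)2COO- is the conjugate base of the weak acid CH3(CH2)2COOH.
Kb = Kw/Ka = 1.0×10^-14 / 1.3 × 10^-5 = 7.69 × 10^-10
Kb = [OH-]²/(0.098 − [OH-]) = 7.69 × 10^-10
Neglecting [OH-] in the denominator: [OH-] = √(7.69 × 10^-10 × 0.098) = 8.68 × 10^-6 M
Check: 0.0089% ionized — well under 5%, approximation valid.
pOH = 5.06, so pH = 14.00 − pOH = 8.94

pH = 8.94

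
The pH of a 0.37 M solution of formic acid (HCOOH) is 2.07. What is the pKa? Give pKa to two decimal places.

pKa = 3.70

[H+] = 10^(-2.07) = 8.51 × 10^-3 M
At equilibrium [HA] = 0.37 − 8.51 × 10^-3 = 3.61 × 10^-1 M
Ka = [H+][A-]/[HA] = (8.51 × 10^-3)² / 3.61 × 10^-1 = 2.01 × 10^-4
pKa = -log(2.01 × 10^-4) = 3.70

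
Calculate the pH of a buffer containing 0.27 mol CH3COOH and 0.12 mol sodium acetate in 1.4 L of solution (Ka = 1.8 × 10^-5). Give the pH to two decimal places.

pH = 4.39

pKa = −log(1.8 × 10^-5) = 4.745
Using pH = pKa + log([base]/[acid]) with [base]/[acid] = 0.12/0.27:
pH = 4.745 + (-0.352) = 4.39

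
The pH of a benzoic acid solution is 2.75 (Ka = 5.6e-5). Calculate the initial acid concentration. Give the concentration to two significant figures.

C₀ = 5.8 × 10^-2 M

[H+] = 10^(-2.75) = 1.78 × 10^-3 M = x
Ka = x²/(C₀ − x) ⇒ C₀ = x + x²/Ka
C₀ = 1.78 × 10^-3 + (1.78 × 10^-3)²/(5.6 × 10^-5) = 5.84 × 10^-2 M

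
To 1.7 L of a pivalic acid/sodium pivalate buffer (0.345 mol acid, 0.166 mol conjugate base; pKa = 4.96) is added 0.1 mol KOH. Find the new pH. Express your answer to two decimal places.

pH = 5.00

After neutralization: n((CH3)3CCOOH) = 0.245 mol, n((CH3)3CCOO-) = 0.266 mol.
pH = pKa + log(n_(CH3)3CCOO-/n_(CH3)3CCOOH) = 4.96 + log(0.266/0.245) = 4.96 + (+0.036)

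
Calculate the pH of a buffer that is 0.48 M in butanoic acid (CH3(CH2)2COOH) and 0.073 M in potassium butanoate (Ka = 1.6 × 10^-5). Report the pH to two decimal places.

pH = 3.98

pKa = −log(1.6 × 10^-5) = 4.796
pH = pKa + log([A⁻]/[HA]) = 4.796 + log(0.073/0.48)
pH = 4.796 + (-0.818) = 3.98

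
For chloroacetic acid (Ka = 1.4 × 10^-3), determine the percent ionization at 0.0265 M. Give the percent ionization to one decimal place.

20.5%

ClCH2COOH ⇌ ClCH2COO- + H+; let x = [H+] at equilibrium.
Ka = x²/(C₀ − x); solving the quadratic gives x = 5.43 × 10^-3 M.
Fraction ionized = 5.43 × 10^-3 / 0.0265 = 0.2049 → 20.5%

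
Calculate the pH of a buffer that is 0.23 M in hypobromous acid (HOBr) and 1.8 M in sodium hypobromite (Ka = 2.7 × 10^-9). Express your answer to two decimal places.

pKa = −log(2.7 × 10^-9) = 8.569
pH = pKa + log([A⁻]/[HA]) = 8.569 + log(1.8/0.23)
pH = 8.569 + (+0.894) = 9.46

pH = 9.46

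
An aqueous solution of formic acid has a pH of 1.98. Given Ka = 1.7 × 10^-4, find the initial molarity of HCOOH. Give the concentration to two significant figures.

[H+] = 10^(-1.98) = 1.05 × 10^-2 M = x
Ka = x²/(C₀ − x) ⇒ C₀ = x + x²/Ka
C₀ = 1.05 × 10^-2 + (1.05 × 10^-2)²/(1.7 × 10^-4) = 6.59 × 10^-1 M

C₀ = 6.6 × 10^-1 M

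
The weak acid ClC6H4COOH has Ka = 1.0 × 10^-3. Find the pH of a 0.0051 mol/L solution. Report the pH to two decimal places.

pH = 2.74

ClC6H4COOH ⇌ ClC6H4COO- + H+
Ka = x²/(0.0051 − x) = 1.0 × 10^-3
Here C₀/Ka ≈ 5.1, so the small-x approximation fails. Use the quadratic:
x = (−Ka + √(Ka² + 4·Ka·C₀))/2 = 1.81 × 10^-3 M
pH = −log[H+] = −log(1.81 × 10^-3) = 2.74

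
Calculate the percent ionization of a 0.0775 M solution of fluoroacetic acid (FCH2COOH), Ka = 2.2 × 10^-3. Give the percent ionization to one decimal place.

15.5%

FCH2COOH ⇌ FCH2COO- + H+; let x = [H+] at equilibrium.
Solve x² + 0.0022x − 0.00017 = 0 → x = 1.20 × 10^-2 M
Fraction ionized = 1.20 × 10^-2 / 0.0775 = 0.1548 → 15.5%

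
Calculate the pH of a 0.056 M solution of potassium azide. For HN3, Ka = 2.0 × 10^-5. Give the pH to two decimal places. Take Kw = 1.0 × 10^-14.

N3- is the conjugate base of the weak acid HN3.
Kb = Kw/Ka = 1.0×10^-14 / 2.0 × 10^-5 = 5.00 × 10^-10
Kb = x²/(0.056 − x) = 5.00 × 10^-10
Assume x ≪ 0.056: x ≈ √(5.00 × 10^-10 × 0.056) = 5.29 × 10^-6 M
(x/C₀ = 0.0094% < 5%, so the approximation holds.)
pOH = −log(5.29 × 10^-6) = 5.28; pH = 14.00 − 5.28 = 8.72

pH = 8.72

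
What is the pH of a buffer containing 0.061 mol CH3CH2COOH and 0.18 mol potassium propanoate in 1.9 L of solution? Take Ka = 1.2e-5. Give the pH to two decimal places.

pKa = −log(1.2 × 10^-5) = 4.921
Using pH = pKa + log([base]/[acid]) with [base]/[acid] = 0.18/0.061:
pH = 4.921 + (+0.470) = 5.39

pH = 5.39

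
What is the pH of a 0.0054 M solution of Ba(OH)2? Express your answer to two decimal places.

pH = 12.03

Ba(OH)2 is a strong base (each formula unit releases 2 OH-); [OH-] = 0.0108 M.
pOH = -log(0.0108) = 1.97
pH = 14.00 - 1.97 = 12.03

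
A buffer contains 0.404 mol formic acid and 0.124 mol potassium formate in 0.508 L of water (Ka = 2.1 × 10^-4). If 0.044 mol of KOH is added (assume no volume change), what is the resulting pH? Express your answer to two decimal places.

OH- converts HCOOH to HCOO-: HCOOH → 0.36 mol, HCOO- → 0.168 mol.
pKa = −log(2.1 × 10^-4) = 3.678
Henderson–Hasselbalch with mole ratio 0.168/0.36: pH = 3.678 + (-0.331)

pH = 3.35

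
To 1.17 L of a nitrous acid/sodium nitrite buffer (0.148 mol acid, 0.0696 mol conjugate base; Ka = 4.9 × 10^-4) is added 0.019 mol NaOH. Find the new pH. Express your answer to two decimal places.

After neutralization: n(HNO2) = 0.129 mol, n(NO2-) = 0.0886 mol.
pKa = −log(4.9 × 10^-4) = 3.310
Henderson–Hasselbalch with mole ratio 0.0886/0.129: pH = 3.310 + (-0.163)

pH = 3.15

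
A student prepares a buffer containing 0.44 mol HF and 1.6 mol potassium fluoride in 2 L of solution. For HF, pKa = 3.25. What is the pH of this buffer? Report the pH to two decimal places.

Using pH = pKa + log([base]/[acid]) with [base]/[acid] = 1.6/0.44:
pH = 3.25 + (+0.561) = 3.81

pH = 3.81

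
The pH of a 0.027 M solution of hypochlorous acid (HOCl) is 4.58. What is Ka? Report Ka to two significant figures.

Ka = 2.6 × 10^-8

[H+] = 10^(-4.58) = 2.63 × 10^-5 M
At equilibrium [HA] = 0.027 − 2.63 × 10^-5 = 2.70 × 10^-2 M
Ka = [H+][A-]/[HA] = (2.63 × 10^-5)² / 2.70 × 10^-2 = 2.6 × 10^-8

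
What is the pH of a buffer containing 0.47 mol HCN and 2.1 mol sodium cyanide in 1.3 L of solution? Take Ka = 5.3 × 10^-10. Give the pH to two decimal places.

pKa = −log(5.3 × 10^-10) = 9.276
Henderson–Hasselbalch: pH = pKa + log([CN-]/[HCN]) = 9.276 + log(2.1/0.47)
pH = 9.276 + (+0.650) = 9.93

pH = 9.93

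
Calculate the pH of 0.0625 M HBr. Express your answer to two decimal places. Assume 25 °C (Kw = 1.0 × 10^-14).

pH = 1.20

HBr is a strong acid and dissociates completely, so [H+] = 0.0625 M.
pH = -log(0.0625) = 1.20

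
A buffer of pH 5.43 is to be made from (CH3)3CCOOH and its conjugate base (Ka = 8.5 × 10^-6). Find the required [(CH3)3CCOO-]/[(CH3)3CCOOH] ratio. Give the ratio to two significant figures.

ratio = 2.3

pKa = -log(8.5 × 10^-6) = 5.071
pH = pKa + log(r) ⇒ log(r) = 5.43 − 5.071 = +0.359
r = [(CH3)3CCOO-]/[(CH3)3CCOOH] = 10^(+0.359) = 2.29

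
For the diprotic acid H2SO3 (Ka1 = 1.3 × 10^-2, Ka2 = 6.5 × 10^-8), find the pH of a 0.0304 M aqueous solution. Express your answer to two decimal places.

pH = 1.84

Since Ka1 ≫ Ka2, the first ionization dominates [H+].
Ka1 = x²/(0.0304 − x) = 1.3 × 10^-2
Solving the quadratic: x = (−Ka1 + √(Ka1² + 4·Ka1·C₀))/2 = 1.44 × 10^-2 M
pH = −log(1.44 × 10^-2) = 1.84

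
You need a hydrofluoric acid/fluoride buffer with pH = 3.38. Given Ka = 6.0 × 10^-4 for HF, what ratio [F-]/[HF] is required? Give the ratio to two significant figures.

ratio = 1.4

pKa = -log(6.0 × 10^-4) = 3.222
pH = pKa + log(r) ⇒ log(r) = 3.38 − 3.222 = +0.158
r = [F-]/[HF] = 10^(+0.158) = 1.44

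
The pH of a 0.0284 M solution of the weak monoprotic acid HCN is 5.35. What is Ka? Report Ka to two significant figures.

Ka = 7.0 × 10^-10

[H+] = 10^(-5.35) = 4.47 × 10^-6 M
At equilibrium [HA] = 0.0284 − 4.47 × 10^-6 = 2.84 × 10^-2 M
Ka = [H+][A-]/[HA] = (4.47 × 10^-6)² / 2.84 × 10^-2 = 7.0 × 10^-10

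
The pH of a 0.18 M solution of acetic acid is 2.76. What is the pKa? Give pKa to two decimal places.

[H+] = 10^(-2.76) = 1.74 × 10^-3 M
At equilibrium [HA] = 0.18 − 1.74 × 10^-3 = 1.78 × 10^-1 M
Ka = [H+][A-]/[HA] = (1.74 × 10^-3)² / 1.78 × 10^-1 = 1.70 × 10^-5
pKa = -log(1.70 × 10^-5) = 4.77

pKa = 4.77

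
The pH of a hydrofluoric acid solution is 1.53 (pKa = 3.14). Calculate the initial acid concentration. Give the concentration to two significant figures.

[H+] = 10^(-1.53) = 2.95 × 10^-2 M = x
Ka = 10^(−3.14) = 7.24 × 10^-4
Ka = x²/(C₀ − x) ⇒ C₀ = x + x²/Ka
C₀ = 2.95 × 10^-2 + (2.95 × 10^-2)²/(7.24 × 10^-4) = 1.23 M

C₀ = 1.2 M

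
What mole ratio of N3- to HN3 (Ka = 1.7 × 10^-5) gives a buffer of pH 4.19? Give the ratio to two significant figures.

pKa = -log(1.7 × 10^-5) = 4.770
pH = pKa + log(r) ⇒ log(r) = 4.19 − 4.770 = -0.580
r = [N3-]/[HN3] = 10^(-0.580) = 0.263

ratio = 0.26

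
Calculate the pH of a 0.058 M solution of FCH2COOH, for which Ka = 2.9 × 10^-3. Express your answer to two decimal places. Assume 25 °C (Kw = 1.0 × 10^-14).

FCH2COOH ⇌ FCH2COO- + H+
From the ICE table, Ka = x²/(0.058 − x) = 2.9 × 10^-3.
Here C₀/Ka ≈ 20, so the small-x approximation fails. Use the quadratic:
x = [−0.0029 + √(0.0029² + 0.000673)]/2 = 1.16 × 10^-2 M
pH = −log[H+] = −log(1.16 × 10^-2) = 1.94

pH = 1.94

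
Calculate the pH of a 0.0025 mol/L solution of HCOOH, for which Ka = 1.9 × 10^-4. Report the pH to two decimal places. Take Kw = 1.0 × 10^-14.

HCOOH ⇌ HCOO- + H+
From the ICE table, Ka = [H+]²/(0.0025 − [H+]) = 1.9 × 10^-4.
[H+] is not negligible relative to C₀; solve [H+]² + 0.00019·[H+] − 4.75e-07 = 0.
[H+] = [−0.00019 + √(0.00019² + 1.9e-06)]/2 = 6.01 × 10^-4 M
pH = −log[H+] = −log(6.01 × 10^-4) = 3.22

pH = 3.22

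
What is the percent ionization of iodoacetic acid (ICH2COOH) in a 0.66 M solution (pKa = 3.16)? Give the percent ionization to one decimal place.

ICH2COOH ⇌ ICH2COO- + H+; let x = [H+] at equilibrium.
Ka = 10^(−3.16) = 6.92 × 10^-4
x ≈ √(Ka·C₀) = √(6.92 × 10^-4 × 0.66) = 2.14 × 10^-2 M
% ionization = x/C₀ × 100% = 2.14 × 10^-2/0.66 × 100% = 3.2%

3.2%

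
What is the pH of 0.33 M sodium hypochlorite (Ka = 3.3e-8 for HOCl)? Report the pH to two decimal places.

OCl- is the conjugate base of the weak acid HOCl.
Kb = Kw/Ka = 1.0×10^-14 / 3.3 × 10^-8 = 3.03 × 10^-7
Kb = x²/(0.33 − x) = 3.03 × 10^-7
Assume x ≪ 0.33: x ≈ √(3.03 × 10^-7 × 0.33) = 3.16 × 10^-4 M
Check: 0.096% ionized — well under 5%, approximation valid.
pOH = −log(3.16 × 10^-4) = 3.50; pH = 14.00 − 3.50 = 10.50

pH = 10.50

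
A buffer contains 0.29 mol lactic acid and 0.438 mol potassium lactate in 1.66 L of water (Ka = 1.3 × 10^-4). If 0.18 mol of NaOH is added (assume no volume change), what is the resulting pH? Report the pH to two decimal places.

After neutralization: n(CH3CH(OH)COOH) = 0.11 mol, n(CH3CH(OH)COO-) = 0.618 mol.
pKa = −log(1.3 × 10^-4) = 3.886
pH = pKa + log([A⁻]/[HA]) = 3.886 + log(0.618/0.11) = 3.886 +0.750

pH = 4.64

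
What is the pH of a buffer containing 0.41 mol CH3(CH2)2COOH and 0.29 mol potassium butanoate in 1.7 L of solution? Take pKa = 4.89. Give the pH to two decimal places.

Henderson–Hasselbalch: pH = pKa + log([CH3(CH2)2COO-]/[CH3(CH2)2COOH]) = 4.89 + log(0.29/0.41)
pH = 4.89 + (-0.150) = 4.74

pH = 4.74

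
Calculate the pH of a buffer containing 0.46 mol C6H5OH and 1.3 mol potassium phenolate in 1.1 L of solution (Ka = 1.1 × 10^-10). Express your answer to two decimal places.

pH = 10.41

pKa = −log(1.1 × 10^-10) = 9.959
Henderson–Hasselbalch: pH = pKa + log([C6H5O-]/[C6H5OH]) = 9.959 + log(1.3/0.46)
pH = 9.959 + (+0.451) = 10.41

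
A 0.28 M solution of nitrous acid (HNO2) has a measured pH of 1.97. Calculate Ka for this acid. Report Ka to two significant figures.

[H+] = 10^(-1.97) = 1.07 × 10^-2 M
At equilibrium [HA] = 0.28 − 1.07 × 10^-2 = 2.69 × 10^-1 M
Ka = [H+][A-]/[HA] = (1.07 × 10^-2)² / 2.69 × 10^-1 = 4.3 × 10^-4

Ka = 4.3 × 10^-4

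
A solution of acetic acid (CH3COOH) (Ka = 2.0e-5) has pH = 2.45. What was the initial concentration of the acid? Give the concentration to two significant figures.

[H+] = 10^(-2.45) = 3.55 × 10^-3 M = x
Ka = x²/(C₀ − x) ⇒ C₀ = x + x²/Ka
C₀ = 3.55 × 10^-3 + (3.55 × 10^-3)²/(2.0 × 10^-5) = 6.34 × 10^-1 M

C₀ = 6.3 × 10^-1 M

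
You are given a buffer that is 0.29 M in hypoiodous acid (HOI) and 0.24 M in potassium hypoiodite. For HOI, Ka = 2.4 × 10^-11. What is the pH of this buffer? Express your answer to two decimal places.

pH = 10.54

pKa = −log(2.4 × 10^-11) = 10.620
Henderson–Hasselbalch: pH = pKa + log([OI-]/[HOI]) = 10.620 + log(0.24/0.29)
pH = 10.620 + (-0.082) = 10.54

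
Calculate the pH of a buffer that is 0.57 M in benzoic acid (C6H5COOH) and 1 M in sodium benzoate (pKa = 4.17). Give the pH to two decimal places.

pH = pKa + log([A⁻]/[HA]) = 4.17 + log(1/0.57)
pH = 4.17 + (+0.244) = 4.41

pH = 4.41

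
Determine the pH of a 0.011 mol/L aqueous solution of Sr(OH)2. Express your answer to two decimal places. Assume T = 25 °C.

pH = 12.34

Sr(OH)2 is a strong base (each formula unit releases 2 OH-); [OH-] = 0.022 M.
pOH = -log(0.022) = 1.66
pH = 14.00 - 1.66 = 12.34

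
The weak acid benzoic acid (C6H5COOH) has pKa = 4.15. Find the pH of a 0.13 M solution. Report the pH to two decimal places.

pH = 2.52

C6H5COOH ⇌ C6H5COO- + H+
Ka = 10^(−4.15) = 7.08 × 10^-5
Ka = x²/(0.13 − x) = 7.08 × 10^-5
Since Ka ≪ C₀, x ≈ √(Ka·C₀) = 3.03 × 10^-3 M.
pH = −log(3.03 × 10^-3) = 2.52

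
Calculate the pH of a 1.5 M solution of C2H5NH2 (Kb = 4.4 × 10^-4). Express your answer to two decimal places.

pH = 12.41

C2H5NH2 + H2O ⇌ C2H5NH3+ + OH-
From the ICE table, Kb = x²/(1.5 − x) = 4.4 × 10^-4.
Assume x ≪ 1.5: x ≈ √(4.4 × 10^-4 × 1.5) = 2.57 × 10^-2 M
(x/C₀ = 1.7% < 5%, so the approximation holds.)
pOH = 1.59, so pH = 14.00 − pOH = 12.41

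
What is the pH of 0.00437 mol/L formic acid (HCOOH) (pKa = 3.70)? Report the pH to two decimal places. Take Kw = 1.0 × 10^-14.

pH = 3.08

HCOOH ⇌ HCOO- + H+
Ka = 10^(−3.70) = 2.00 × 10^-4
From the ICE table, Ka = x²/(0.00437 − x) = 2.00 × 10^-4.
Here C₀/Ka ≈ 21.8, so the small-x approximation fails. Use the quadratic:
x = (−Ka + √(Ka² + 4·Ka·C₀))/2 = 8.40 × 10^-4 M
pH = −log(8.40 × 10^-4) = 3.08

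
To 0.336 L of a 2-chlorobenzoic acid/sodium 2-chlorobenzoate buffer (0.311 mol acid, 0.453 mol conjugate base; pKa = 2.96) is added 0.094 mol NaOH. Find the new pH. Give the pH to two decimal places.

pH = 3.36

OH- converts ClC6H4COOH to ClC6H4COO-: ClC6H4COOH → 0.217 mol, ClC6H4COO- → 0.547 mol.
Henderson–Hasselbalch with mole ratio 0.547/0.217: pH = 2.96 + (+0.402)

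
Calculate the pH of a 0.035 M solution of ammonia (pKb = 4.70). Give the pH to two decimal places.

NH3 + H2O ⇌ NH4+ + OH-
Kb = 10^(−4.70) = 2.00 × 10^-5
From the ICE table, Kb = x²/(0.035 − x) = 2.00 × 10^-5.
Neglecting x in the denominator: x = √(2.00 × 10^-5 × 0.035) = 8.37 × 10^-4 M
(x/C₀ = 2.4% < 5%, so the approximation holds.)
pOH = −log(8.37 × 10^-4) = 3.08; pH = 14.00 − 3.08 = 10.92

pH = 10.92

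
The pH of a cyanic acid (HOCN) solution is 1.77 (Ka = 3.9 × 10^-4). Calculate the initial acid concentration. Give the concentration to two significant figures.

[H+] = 10^(-1.77) = 1.70 × 10^-2 M = x
Ka = x²/(C₀ − x) ⇒ C₀ = x + x²/Ka
C₀ = 1.70 × 10^-2 + (1.70 × 10^-2)²/(3.9 × 10^-4) = 7.58 × 10^-1 M

C₀ = 7.6 × 10^-1 M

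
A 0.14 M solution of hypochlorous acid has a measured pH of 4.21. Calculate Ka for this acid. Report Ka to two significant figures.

Ka = 2.7 × 10^-8

[H+] = 10^(-4.21) = 6.17 × 10^-5 M
At equilibrium [HA] = 0.14 − 6.17 × 10^-5 = 1.40 × 10^-1 M
Ka = [H+][A-]/[HA] = (6.17 × 10^-5)² / 1.40 × 10^-1 = 2.7 × 10^-8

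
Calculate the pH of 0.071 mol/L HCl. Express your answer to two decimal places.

pH = 1.15

HCl is a strong acid and dissociates completely, so [H+] = 0.071 M.
pH = -log(0.071) = 1.15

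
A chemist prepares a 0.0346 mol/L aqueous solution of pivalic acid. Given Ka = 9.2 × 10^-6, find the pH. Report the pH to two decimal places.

(CH3)3CCOOH ⇌ (CH3)3CCOO- + H+
Ka = [H+]²/(0.0346 − [H+]) = 9.2 × 10^-6
Assume [H+] ≪ 0.0346: [H+] ≈ √(9.2 × 10^-6 × 0.0346) = 5.64 × 10^-4 M
Check: 1.6% ionized — well under 5%, approximation valid.
pH = −log(5.64 × 10^-4) = 3.25

pH = 3.25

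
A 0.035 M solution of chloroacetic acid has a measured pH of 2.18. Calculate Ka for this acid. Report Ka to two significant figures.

Ka = 1.5 × 10^-3

[H+] = 10^(-2.18) = 6.61 × 10^-3 M
At equilibrium [HA] = 0.035 − 6.61 × 10^-3 = 2.84 × 10^-2 M
Ka = [H+][A-]/[HA] = (6.61 × 10^-3)² / 2.84 × 10^-2 = 1.5 × 10^-3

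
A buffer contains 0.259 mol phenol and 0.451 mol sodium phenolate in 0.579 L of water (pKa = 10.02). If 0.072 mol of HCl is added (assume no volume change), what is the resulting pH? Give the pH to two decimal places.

pH = 10.08

After neutralization: n(C6H5OH) = 0.331 mol, n(C6H5O-) = 0.379 mol.
pH = pKa + log([A⁻]/[HA]) = 10.02 + log(0.379/0.331) = 10.02 +0.059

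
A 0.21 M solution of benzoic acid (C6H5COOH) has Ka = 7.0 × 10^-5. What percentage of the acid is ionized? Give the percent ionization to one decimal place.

C6H5COOH ⇌ C6H5COO- + H+; let x = [H+] at equilibrium.
x ≈ √(Ka·C₀) = √(7.0 × 10^-5 × 0.21) = 3.83 × 10^-3 M
% ionization = x/C₀ × 100% = 3.83 × 10^-3/0.21 × 100% = 1.8%

1.8%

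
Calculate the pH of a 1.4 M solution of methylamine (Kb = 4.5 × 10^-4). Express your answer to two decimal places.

CH3NH2 + H2O ⇌ CH3NH3+ + OH-
Let x = [OH-] at equilibrium. Kb = x²/(1.4 − x).
Neglecting x in the denominator: x = √(4.5 × 10^-4 × 1.4) = 2.51 × 10^-2 M
pOH = 1.60, so pH = 14.00 − pOH = 12.40

pH = 12.40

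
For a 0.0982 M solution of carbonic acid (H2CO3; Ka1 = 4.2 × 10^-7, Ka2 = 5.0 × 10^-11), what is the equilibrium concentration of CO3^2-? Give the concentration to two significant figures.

First ionization gives [H+] ≈ [HCO3-] = 2.03 × 10^-4 M.
Second step: Ka2 = [H+][CO3^2-]/[HCO3-] ≈ [CO3^2-] (since [H+] ≈ [HCO3-]).
So [CO3^2-] ≈ Ka2.

5.0 × 10^-11 M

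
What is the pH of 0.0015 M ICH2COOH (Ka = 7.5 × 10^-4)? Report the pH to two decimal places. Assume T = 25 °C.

pH = 3.12

ICH2COOH ⇌ ICH2COO- + H+
From the ICE table, Ka = x²/(0.0015 − x) = 7.5 × 10^-4.
Here C₀/Ka ≈ 2, so the small-x approximation fails. Use the quadratic:
x = [−0.00075 + √(0.00075² + 4.5e-06)]/2 = 7.50 × 10^-4 M
pH = −log[H+] = −log(7.50 × 10^-4) = 3.12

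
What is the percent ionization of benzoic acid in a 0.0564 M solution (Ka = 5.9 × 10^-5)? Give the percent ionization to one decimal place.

3.2%

C6H5COOH ⇌ C6H5COO- + H+; let x = [H+] at equilibrium.
x ≈ √(Ka·C₀) = √(5.9 × 10^-5 × 0.0564) = 1.82 × 10^-3 M
% ionization = x/C₀ × 100% = 1.82 × 10^-3/0.0564 × 100% = 3.2%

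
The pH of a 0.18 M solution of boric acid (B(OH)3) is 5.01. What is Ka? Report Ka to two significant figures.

Ka = 5.3 × 10^-10

[H+] = 10^(-5.01) = 9.77 × 10^-6 M
At equilibrium [HA] = 0.18 − 9.77 × 10^-6 = 1.80 × 10^-1 M
Ka = [H+][A-]/[HA] = (9.77 × 10^-6)² / 1.80 × 10^-1 = 5.3 × 10^-10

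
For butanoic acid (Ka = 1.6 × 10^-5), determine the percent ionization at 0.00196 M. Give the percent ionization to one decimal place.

CH3(CH2)2COOH ⇌ CH3(CH2)2COO- + H+; let x = [H+] at equilibrium.
Ka = x²/(C₀ − x); solving the quadratic gives x = 1.69 × 10^-4 M.
Fraction ionized = 1.69 × 10^-4 / 0.00196 = 0.0862 → 8.6%

8.6%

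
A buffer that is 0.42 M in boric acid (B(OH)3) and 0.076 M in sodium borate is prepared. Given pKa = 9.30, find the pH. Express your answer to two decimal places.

pH = 8.56

pH = pKa + log([A⁻]/[HA]) = 9.30 + log(0.076/0.42)
pH = 9.30 + (-0.742) = 8.56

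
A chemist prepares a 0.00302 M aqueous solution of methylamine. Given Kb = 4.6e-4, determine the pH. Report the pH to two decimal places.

pH = 10.99

CH3NH2 + H2O ⇌ CH3NH3+ + OH-
Let x = [OH-] at equilibrium. Kb = x²/(0.00302 − x).
x is not negligible relative to C₀; solve x² + 0.00046·x − 1.39e-06 = 0.
x = (−Kb + √(Kb² + 4·Kb·C₀))/2 = 9.71 × 10^-4 M
pOH = 3.01, so pH = 14.00 − pOH = 10.99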